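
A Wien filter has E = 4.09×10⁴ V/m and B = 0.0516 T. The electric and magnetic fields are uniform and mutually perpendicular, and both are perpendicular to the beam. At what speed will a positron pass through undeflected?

For undeflected motion the electric and magnetic forces balance: qE = qvB.
v = E/B = 4.09×10⁴/0.0516 = 7.93×10⁵ m/s.
The result is independent of the particle's charge and mass.

v = 7.93×10⁵ m/s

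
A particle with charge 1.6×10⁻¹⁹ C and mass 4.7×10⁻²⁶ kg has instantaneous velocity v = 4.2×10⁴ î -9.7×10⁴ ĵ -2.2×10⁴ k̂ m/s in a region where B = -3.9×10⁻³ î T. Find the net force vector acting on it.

v×B = (0, 85.8, -378) N/C.
F = q v×B = (1.6×10⁻¹⁹ C)·(0, 85.8, -378) = (0, 1.37×10⁻¹⁷, -6.05×10⁻¹⁷) N.

F ≈ (0, 1.37×10⁻¹⁷, -6.05×10⁻¹⁷) N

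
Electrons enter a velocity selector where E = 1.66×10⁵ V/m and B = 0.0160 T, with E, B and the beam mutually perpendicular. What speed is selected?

For undeflected motion the electric and magnetic forces balance: qE = qvB.
v = E/B = 1.66×10⁵/0.0160 = 1.04×10⁷ m/s.
The result is independent of the particle's charge and mass.

v = 1.04×10⁷ m/s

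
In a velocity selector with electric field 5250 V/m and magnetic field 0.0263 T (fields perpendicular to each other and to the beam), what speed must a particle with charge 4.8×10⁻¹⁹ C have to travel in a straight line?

v = 2.00×10⁵ m/s

Zero net Lorentz force requires |qE| = |q v×B|, i.e. E = vB.
v = E/B = 5250/0.0263 = 2.00×10⁵ m/s.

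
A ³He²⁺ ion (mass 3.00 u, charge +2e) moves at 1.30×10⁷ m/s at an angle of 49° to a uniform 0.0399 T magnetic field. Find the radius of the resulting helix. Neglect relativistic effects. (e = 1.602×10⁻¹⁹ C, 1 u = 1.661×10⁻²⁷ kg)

r ≈ 3.82 m

v⊥ = v sinθ = 1.30×10⁷·sin49° ≈ 9.811×10⁶ m/s.
r = m v⊥/(|q|B) = (4.983×10⁻²⁷)(9.811×10⁶)/((3.204×10⁻¹⁹)(0.0399)) ≈ 3.82 m.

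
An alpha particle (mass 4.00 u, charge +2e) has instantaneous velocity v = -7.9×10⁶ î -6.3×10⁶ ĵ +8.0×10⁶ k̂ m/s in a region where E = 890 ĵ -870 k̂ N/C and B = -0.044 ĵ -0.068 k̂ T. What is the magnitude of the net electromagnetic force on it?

v×B = (7.80×10⁵, -5.37×10⁵, 3.48×10⁵) N/C.
E + v×B = (7.80×10⁵, -5.36×10⁵, 3.47×10⁵) N/C.
F = q(E + v×B) = (3.204×10⁻¹⁹ C)·(7.80×10⁵, -5.36×10⁵, 3.47×10⁵) = (2.50×10⁻¹³, -1.72×10⁻¹³, 1.11×10⁻¹³) N.
|F| = 3.23×10⁻¹³ N.

|F| ≈ 3.23×10⁻¹³ N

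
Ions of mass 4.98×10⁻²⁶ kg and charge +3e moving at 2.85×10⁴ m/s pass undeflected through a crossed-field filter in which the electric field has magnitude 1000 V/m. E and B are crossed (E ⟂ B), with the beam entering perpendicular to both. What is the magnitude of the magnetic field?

Balance of forces in the selector: qE = qvB ⇒ B = E/v.
B = 1000/2.85×10⁴ = 0.0351 T.

B = 0.0351 T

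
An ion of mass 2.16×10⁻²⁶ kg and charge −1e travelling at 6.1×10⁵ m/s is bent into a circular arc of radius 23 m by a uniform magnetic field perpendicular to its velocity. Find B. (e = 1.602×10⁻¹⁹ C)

B ≈ 3.6×10⁻³ T

From |q|vB = mv²/r, B = mv/(|q|r).
B = (2.16×10⁻²⁶)(6.1×10⁵)/((1.602×10⁻¹⁹)(23)) ≈ 3.6×10⁻³ T.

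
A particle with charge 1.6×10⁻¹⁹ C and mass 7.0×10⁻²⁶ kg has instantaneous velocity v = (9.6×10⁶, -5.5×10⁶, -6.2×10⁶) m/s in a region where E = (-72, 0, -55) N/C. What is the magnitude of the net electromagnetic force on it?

|F| ≈ 1.45×10⁻¹⁷ N

Only an electric field acts, so F = qE = (1.6×10⁻¹⁹ C)·(-72.0, 0, -55.0) = (-1.15×10⁻¹⁷, 0, -8.80×10⁻¹⁸) N.
|F| = 1.45×10⁻¹⁷ N.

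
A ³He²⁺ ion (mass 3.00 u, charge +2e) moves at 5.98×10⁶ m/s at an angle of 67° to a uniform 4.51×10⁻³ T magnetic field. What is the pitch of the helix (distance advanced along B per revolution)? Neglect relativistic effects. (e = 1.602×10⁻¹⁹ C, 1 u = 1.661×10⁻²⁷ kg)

p ≈ 50.6 m

v∥ = v cosθ = 5.98×10⁶·cos67° ≈ 2.337×10⁶ m/s.
T = 2πm/(|q|B) = 2π(4.983×10⁻²⁷)/((3.204×10⁻¹⁹)(4.51×10⁻³)) ≈ 2.167×10⁻⁵ s.
pitch = v∥ T = (2.337×10⁶)(2.167×10⁻⁵) ≈ 50.6 m.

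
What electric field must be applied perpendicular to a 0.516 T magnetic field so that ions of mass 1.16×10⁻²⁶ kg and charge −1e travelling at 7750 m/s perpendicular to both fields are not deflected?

For straight-line motion qE = qvB, so E = vB.
E = 7750 × 0.516 = 4000 V/m.

E = 4000 V/m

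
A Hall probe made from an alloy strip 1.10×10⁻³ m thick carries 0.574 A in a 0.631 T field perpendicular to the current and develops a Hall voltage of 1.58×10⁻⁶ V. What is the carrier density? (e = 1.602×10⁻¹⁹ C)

From V_H = IB/(n e t), n = IB/(V_H e t).
n = (0.574)(0.631)/((1.58×10⁻⁶)(1.602×10⁻¹⁹)(1.10×10⁻³)) ≈ 1.30×10²⁷ m⁻³.

n ≈ 1.30×10²⁷ m⁻³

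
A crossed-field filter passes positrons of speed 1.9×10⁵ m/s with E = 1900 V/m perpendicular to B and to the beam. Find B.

B = 0.010 T

Balance of forces in the selector: qE = qvB ⇒ B = E/v.
B = 1900/1.9×10⁵ = 0.010 T.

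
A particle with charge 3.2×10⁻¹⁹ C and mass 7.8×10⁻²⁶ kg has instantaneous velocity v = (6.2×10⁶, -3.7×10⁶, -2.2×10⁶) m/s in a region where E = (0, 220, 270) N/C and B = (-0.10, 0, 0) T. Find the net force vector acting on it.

v×B = (0, 2.20×10⁵, -3.70×10⁵) N/C.
E + v×B = (0, 2.20×10⁵, -3.70×10⁵) N/C.
F = q(E + v×B) = (3.2×10⁻¹⁹ C)·(0, 2.20×10⁵, -3.70×10⁵) = (0, 7.05×10⁻¹⁴, -1.18×10⁻¹³) N.

F ≈ (0, 7.05×10⁻¹⁴, -1.18×10⁻¹³) N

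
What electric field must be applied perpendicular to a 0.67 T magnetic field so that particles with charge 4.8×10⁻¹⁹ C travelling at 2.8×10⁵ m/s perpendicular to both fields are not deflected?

E = 1.9×10⁵ V/m

For straight-line motion qE = qvB, so E = vB.
E = 2.8×10⁵ × 0.67 = 1.9×10⁵ V/m.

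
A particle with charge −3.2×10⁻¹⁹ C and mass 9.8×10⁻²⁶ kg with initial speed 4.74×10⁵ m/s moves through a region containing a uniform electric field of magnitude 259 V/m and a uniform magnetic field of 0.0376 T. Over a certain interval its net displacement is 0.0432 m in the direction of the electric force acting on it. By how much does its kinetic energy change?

ΔKE ≈ 3.58×10⁻¹⁸ J

The magnetic force is always ⟂ v and does no work; only the electric force changes KE.
ΔKE = F_E · d = |q|E d = (3.2×10⁻¹⁹)(259)(0.0432) ≈ 3.58×10⁻¹⁸ J.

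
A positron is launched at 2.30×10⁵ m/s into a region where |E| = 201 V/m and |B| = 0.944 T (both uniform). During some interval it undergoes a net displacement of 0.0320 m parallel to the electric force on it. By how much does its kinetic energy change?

ΔKE ≈ 1.03×10⁻¹⁸ J

The magnetic force is always ⟂ v and does no work; only the electric force changes KE.
ΔKE = F_E · d = |q|E d = (1.602×10⁻¹⁹)(201)(0.0320) ≈ 1.03×10⁻¹⁸ J.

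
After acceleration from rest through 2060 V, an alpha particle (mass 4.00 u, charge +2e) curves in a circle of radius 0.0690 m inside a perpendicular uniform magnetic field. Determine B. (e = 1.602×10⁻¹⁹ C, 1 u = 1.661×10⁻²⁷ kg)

v = √(2|q|V/m) = √(2·3.204×10⁻¹⁹·2060/6.644×10⁻²⁷) ≈ 4.457×10⁵ m/s.
B = mv/(|q|r) = (6.644×10⁻²⁷)(4.457×10⁵)/((3.204×10⁻¹⁹)(0.0690)) ≈ 0.134 T.

B ≈ 0.134 T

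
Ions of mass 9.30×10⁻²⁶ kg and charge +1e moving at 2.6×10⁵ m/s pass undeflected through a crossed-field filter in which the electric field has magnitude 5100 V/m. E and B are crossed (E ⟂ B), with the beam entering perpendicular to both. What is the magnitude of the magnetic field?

Balance of forces in the selector: qE = qvB ⇒ B = E/v.
B = 5100/2.6×10⁵ = 0.020 T.

B = 0.020 T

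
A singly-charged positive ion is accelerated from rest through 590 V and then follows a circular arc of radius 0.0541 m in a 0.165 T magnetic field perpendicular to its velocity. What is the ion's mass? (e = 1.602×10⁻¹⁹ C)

Combine |q|V = ½mv² and r = mv/(|q|B): eliminate v to get m = qB²r²/(2V).
m = (1.602×10⁻¹⁹)(0.165)²(0.0541)²/(2·590) ≈ 1.08×10⁻²⁶ kg.

m ≈ 1.08×10⁻²⁶ kg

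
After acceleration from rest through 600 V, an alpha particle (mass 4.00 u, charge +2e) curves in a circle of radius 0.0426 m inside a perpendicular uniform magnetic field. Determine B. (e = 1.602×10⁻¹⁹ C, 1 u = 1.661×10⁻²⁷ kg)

v = √(2|q|V/m) = √(2·3.204×10⁻¹⁹·600/6.644×10⁻²⁷) ≈ 2.406×10⁵ m/s.
B = mv/(|q|r) = (6.644×10⁻²⁷)(2.406×10⁵)/((3.204×10⁻¹⁹)(0.0426)) ≈ 0.117 T.

B ≈ 0.117 T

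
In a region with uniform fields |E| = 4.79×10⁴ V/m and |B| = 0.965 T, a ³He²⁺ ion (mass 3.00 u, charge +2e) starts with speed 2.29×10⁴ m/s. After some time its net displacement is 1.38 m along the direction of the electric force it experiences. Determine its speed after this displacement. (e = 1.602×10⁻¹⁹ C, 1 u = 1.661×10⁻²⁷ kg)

B does no work; ΔKE = |q|E d.
½mv_f² = ½mv₀² + |q|Ed = ½(4.983×10⁻²⁷)(2.29×10⁴)² + (3.204×10⁻¹⁹)(4.79×10⁴)(1.38) ≈ 1.307×10⁻¹⁸ J + 2.118×10⁻¹⁴ J ≈ 2.118×10⁻¹⁴ J.
v_f = √(2·2.118×10⁻¹⁴/4.983×10⁻²⁷) ≈ 2.92×10⁶ m/s.

v_f ≈ 2.92×10⁶ m/s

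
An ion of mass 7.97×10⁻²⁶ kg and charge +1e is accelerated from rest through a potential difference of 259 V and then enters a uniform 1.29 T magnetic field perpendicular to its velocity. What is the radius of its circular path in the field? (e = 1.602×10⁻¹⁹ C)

Acceleration: |q|V = ½mv² ⇒ v = √(2|q|V/m) = √(2·1.602×10⁻¹⁹·259/7.97×10⁻²⁶) ≈ 3.227×10⁴ m/s.
In the field: r = mv/(|q|B) = (7.97×10⁻²⁶)(3.227×10⁴)/((1.602×10⁻¹⁹)(1.29)) ≈ 0.0124 m.

r ≈ 0.0124 m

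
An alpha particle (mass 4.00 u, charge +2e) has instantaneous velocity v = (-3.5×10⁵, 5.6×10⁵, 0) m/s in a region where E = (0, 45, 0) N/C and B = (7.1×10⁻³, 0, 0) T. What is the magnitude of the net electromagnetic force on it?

v×B = (0, 0, -3980) N/C.
E + v×B = (0, 45.0, -3980) N/C.
F = q(E + v×B) = (3.204×10⁻¹⁹ C)·(0, 45.0, -3980) = (0, 1.44×10⁻¹⁷, -1.27×10⁻¹⁵) N.
|F| = 1.27×10⁻¹⁵ N.

|F| ≈ 1.27×10⁻¹⁵ N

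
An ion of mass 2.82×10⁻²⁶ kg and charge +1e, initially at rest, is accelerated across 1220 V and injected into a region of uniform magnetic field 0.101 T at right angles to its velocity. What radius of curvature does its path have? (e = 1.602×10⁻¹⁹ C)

Acceleration: |q|V = ½mv² ⇒ v = √(2|q|V/m) = √(2·1.602×10⁻¹⁹·1220/2.82×10⁻²⁶) ≈ 1.177×10⁵ m/s.
In the field: r = mv/(|q|B) = (2.82×10⁻²⁶)(1.177×10⁵)/((1.602×10⁻¹⁹)(0.101)) ≈ 0.205 m.

r ≈ 0.205 m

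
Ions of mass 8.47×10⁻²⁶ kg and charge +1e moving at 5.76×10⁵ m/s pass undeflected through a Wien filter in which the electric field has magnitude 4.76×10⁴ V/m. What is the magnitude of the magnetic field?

B = 0.0826 T

Balance of forces in the selector: qE = qvB ⇒ B = E/v.
B = 4.76×10⁴/5.76×10⁵ = 0.0826 T.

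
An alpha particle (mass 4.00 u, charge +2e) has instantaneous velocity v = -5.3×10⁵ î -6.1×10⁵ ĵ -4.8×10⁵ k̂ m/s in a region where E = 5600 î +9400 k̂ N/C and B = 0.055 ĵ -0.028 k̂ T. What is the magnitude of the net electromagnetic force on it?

|F| ≈ 1.76×10⁻¹⁴ N

v×B = (4.35×10⁴, -1.48×10⁴, -2.92×10⁴) N/C.
E + v×B = (4.91×10⁴, -1.48×10⁴, -1.98×10⁴) N/C.
F = q(E + v×B) = (3.204×10⁻¹⁹ C)·(4.91×10⁴, -1.48×10⁴, -1.98×10⁴) = (1.57×10⁻¹⁴, -4.75×10⁻¹⁵, -6.33×10⁻¹⁵) N.
|F| = 1.76×10⁻¹⁴ N.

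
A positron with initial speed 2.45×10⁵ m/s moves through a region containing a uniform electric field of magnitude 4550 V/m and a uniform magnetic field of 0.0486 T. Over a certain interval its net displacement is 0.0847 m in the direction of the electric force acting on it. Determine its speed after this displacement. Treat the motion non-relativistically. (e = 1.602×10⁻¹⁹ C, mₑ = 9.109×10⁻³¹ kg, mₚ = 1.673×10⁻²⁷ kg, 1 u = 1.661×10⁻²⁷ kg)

B does no work; ΔKE = |q|E d.
½mv_f² = ½mv₀² + |q|Ed = ½(9.109×10⁻³¹)(2.45×10⁵)² + (1.602×10⁻¹⁹)(4550)(0.0847) ≈ 2.734×10⁻²⁰ J + 6.174×10⁻¹⁷ J ≈ 6.177×10⁻¹⁷ J.
v_f = √(2·6.177×10⁻¹⁷/9.109×10⁻³¹) ≈ 1.16×10⁷ m/s.

v_f ≈ 1.16×10⁷ m/s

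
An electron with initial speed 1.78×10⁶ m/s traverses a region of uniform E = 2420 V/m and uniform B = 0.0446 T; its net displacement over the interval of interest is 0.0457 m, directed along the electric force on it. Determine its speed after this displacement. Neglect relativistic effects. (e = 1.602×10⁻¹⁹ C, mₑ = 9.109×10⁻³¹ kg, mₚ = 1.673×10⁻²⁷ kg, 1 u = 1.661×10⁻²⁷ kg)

B does no work; ΔKE = |q|E d.
½mv_f² = ½mv₀² + |q|Ed = ½(9.109×10⁻³¹)(1.78×10⁶)² + (1.602×10⁻¹⁹)(2420)(0.0457) ≈ 1.443×10⁻¹⁸ J + 1.772×10⁻¹⁷ J ≈ 1.916×10⁻¹⁷ J.
v_f = √(2·1.916×10⁻¹⁷/9.109×10⁻³¹) ≈ 6.49×10⁶ m/s.

v_f ≈ 6.49×10⁶ m/s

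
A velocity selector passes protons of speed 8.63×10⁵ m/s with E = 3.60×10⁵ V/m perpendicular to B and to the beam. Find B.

B = 0.417 T

Balance of forces in the selector: qE = qvB ⇒ B = E/v.
B = 3.60×10⁵/8.63×10⁵ = 0.417 T.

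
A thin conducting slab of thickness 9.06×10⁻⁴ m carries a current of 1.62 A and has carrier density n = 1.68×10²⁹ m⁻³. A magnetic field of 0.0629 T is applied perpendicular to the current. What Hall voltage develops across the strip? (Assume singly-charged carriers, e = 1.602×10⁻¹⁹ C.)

V_H ≈ 4.18×10⁻⁹ V

V_H = IB/(n e t).
V_H = (1.62)(0.0629)/((1.68×10²⁹)(1.602×10⁻¹⁹)(9.06×10⁻⁴)) ≈ 4.18×10⁻⁹ V.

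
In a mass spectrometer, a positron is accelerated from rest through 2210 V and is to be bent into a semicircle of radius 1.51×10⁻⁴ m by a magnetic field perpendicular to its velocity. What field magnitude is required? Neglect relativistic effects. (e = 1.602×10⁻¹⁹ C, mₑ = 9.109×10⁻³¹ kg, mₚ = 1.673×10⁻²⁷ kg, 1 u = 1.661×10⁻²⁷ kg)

B ≈ 1.05 T

v = √(2|q|V/m) = √(2·1.602×10⁻¹⁹·2210/9.109×10⁻³¹) ≈ 2.788×10⁷ m/s.
B = mv/(|q|r) = (9.109×10⁻³¹)(2.788×10⁷)/((1.602×10⁻¹⁹)(1.51×10⁻⁴)) ≈ 1.05 T.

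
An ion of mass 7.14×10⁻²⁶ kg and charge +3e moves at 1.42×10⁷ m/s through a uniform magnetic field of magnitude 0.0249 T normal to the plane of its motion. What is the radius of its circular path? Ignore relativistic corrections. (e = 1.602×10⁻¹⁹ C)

The magnetic force provides the centripetal force: |q|vB = mv²/r.
r = mv/(|q|B) = (7.14×10⁻²⁶)(1.42×10⁷)/((4.806×10⁻¹⁹)(0.0249)) ≈ 84.7 m.

r ≈ 84.7 m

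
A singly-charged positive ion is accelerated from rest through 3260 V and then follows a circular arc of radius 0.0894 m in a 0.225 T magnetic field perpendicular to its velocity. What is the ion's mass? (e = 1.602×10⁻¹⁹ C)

Combine |q|V = ½mv² and r = mv/(|q|B): eliminate v to get m = qB²r²/(2V).
m = (1.602×10⁻¹⁹)(0.225)²(0.0894)²/(2·3260) ≈ 9.94×10⁻²⁷ kg.

m ≈ 9.94×10⁻²⁷ kg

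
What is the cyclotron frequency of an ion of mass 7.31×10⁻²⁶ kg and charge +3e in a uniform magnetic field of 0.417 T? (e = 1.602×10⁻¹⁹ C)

f ≈ 4.36×10⁵ Hz

f = |q|B/(2πm).
f = (4.806×10⁻¹⁹)(0.417)/(2π·7.31×10⁻²⁶) ≈ 4.36×10⁵ Hz.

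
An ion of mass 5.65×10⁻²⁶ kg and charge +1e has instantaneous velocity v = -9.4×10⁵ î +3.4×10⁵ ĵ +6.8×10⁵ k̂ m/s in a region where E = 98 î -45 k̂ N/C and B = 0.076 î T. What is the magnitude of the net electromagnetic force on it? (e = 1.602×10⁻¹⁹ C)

v×B = (0, 5.17×10⁴, -2.58×10⁴) N/C.
E + v×B = (98.0, 5.17×10⁴, -2.59×10⁴) N/C.
F = q(E + v×B) = (1.602×10⁻¹⁹ C)·(98.0, 5.17×10⁴, -2.59×10⁴) = (1.57×10⁻¹⁷, 8.28×10⁻¹⁵, -4.15×10⁻¹⁵) N.
|F| = 9.26×10⁻¹⁵ N.

|F| ≈ 9.26×10⁻¹⁵ N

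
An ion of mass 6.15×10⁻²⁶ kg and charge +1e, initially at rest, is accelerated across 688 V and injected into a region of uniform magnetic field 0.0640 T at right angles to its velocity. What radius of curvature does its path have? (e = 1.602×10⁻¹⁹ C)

r ≈ 0.359 m

Acceleration: |q|V = ½mv² ⇒ v = √(2|q|V/m) = √(2·1.602×10⁻¹⁹·688/6.15×10⁻²⁶) ≈ 5.987×10⁴ m/s.
In the field: r = mv/(|q|B) = (6.15×10⁻²⁶)(5.987×10⁴)/((1.602×10⁻¹⁹)(0.0640)) ≈ 0.359 m.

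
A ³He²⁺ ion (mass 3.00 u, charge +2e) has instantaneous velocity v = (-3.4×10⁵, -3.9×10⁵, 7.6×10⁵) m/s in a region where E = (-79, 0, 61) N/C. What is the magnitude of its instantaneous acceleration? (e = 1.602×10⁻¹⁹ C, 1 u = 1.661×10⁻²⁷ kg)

|a| ≈ 6.42×10⁹ m/s²

Only an electric field acts, so F = qE = (3.204×10⁻¹⁹ C)·(-79.0, 0, 61.0) = (-2.53×10⁻¹⁷, 0, 1.95×10⁻¹⁷) N.
|a| = |F|/m = 3.198×10⁻¹⁷/4.983×10⁻²⁷ ≈ 6.42×10⁹ m/s².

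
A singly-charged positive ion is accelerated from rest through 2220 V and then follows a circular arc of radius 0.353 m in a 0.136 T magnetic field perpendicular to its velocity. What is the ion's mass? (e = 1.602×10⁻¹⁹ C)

m ≈ 8.32×10⁻²⁶ kg

Combine |q|V = ½mv² and r = mv/(|q|B): eliminate v to get m = qB²r²/(2V).
m = (1.602×10⁻¹⁹)(0.136)²(0.353)²/(2·2220) ≈ 8.32×10⁻²⁶ kg.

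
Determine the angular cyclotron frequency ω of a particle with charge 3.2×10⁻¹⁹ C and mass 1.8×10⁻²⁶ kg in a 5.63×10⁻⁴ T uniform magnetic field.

ω = |q|B/m.
ω = (3.2×10⁻¹⁹)(5.63×10⁻⁴)/1.8×10⁻²⁶ ≈ 1.00×10⁴ rad/s.

ω ≈ 1.00×10⁴ rad/s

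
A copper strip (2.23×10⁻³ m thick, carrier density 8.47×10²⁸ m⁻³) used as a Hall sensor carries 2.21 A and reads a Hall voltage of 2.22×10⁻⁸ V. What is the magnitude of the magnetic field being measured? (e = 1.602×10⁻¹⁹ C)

B ≈ 0.304 T

From V_H = IB/(n e t), B = V_H n e t / I.
B = (2.22×10⁻⁸)(8.47×10²⁸)(1.602×10⁻¹⁹)(2.23×10⁻³)/2.21 ≈ 0.304 T.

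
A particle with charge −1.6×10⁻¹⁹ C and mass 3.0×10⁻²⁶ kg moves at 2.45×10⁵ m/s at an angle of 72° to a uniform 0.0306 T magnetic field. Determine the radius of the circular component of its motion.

r ≈ 1.43 m

v⊥ = v sinθ = 2.45×10⁵·sin72° ≈ 2.330×10⁵ m/s.
r = m v⊥/(|q|B) = (3.0×10⁻²⁶)(2.330×10⁵)/((1.6×10⁻¹⁹)(0.0306)) ≈ 1.43 m.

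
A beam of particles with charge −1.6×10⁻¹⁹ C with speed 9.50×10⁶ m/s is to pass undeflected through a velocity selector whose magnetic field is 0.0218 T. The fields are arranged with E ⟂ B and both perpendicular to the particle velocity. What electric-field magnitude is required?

For straight-line motion qE = qvB, so E = vB.
E = 9.50×10⁶ × 0.0218 = 2.07×10⁵ V/m.

E = 2.07×10⁵ V/m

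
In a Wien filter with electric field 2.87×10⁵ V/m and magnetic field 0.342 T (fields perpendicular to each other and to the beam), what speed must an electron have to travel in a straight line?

v = 8.39×10⁵ m/s

Zero net Lorentz force requires |qE| = |q v×B|, i.e. E = vB.
v = E/B = 2.87×10⁵/0.342 = 8.39×10⁵ m/s.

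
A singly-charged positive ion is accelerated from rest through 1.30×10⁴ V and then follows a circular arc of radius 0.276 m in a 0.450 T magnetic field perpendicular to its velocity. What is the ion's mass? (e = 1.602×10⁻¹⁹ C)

Combine |q|V = ½mv² and r = mv/(|q|B): eliminate v to get m = qB²r²/(2V).
m = (1.602×10⁻¹⁹)(0.450)²(0.276)²/(2·1.30×10⁴) ≈ 9.50×10⁻²⁶ kg.

m ≈ 9.50×10⁻²⁶ kg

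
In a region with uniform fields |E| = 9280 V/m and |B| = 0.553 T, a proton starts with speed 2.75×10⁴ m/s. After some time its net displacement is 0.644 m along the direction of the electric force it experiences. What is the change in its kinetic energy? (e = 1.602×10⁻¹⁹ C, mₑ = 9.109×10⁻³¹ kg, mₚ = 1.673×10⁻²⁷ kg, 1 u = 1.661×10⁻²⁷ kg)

ΔKE ≈ 9.57×10⁻¹⁶ J

The magnetic force is always ⟂ v and does no work; only the electric force changes KE.
ΔKE = F_E · d = |q|E d = (1.602×10⁻¹⁹)(9280)(0.644) ≈ 9.57×10⁻¹⁶ J.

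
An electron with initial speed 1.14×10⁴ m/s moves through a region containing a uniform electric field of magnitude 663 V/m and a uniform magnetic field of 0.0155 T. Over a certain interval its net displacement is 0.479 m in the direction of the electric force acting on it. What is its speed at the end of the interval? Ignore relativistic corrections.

v_f ≈ 1.06×10⁷ m/s

B does no work; ΔKE = |q|E d.
½mv_f² = ½mv₀² + |q|Ed = ½(9.109×10⁻³¹)(1.14×10⁴)² + (1.602×10⁻¹⁹)(663)(0.479) ≈ 5.919×10⁻²³ J + 5.088×10⁻¹⁷ J ≈ 5.088×10⁻¹⁷ J.
v_f = √(2·5.088×10⁻¹⁷/9.109×10⁻³¹) ≈ 1.06×10⁷ m/s.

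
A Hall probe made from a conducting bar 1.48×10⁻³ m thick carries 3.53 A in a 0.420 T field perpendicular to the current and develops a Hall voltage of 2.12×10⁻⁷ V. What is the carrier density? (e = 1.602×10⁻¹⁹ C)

n ≈ 2.95×10²⁸ m⁻³

From V_H = IB/(n e t), n = IB/(V_H e t).
n = (3.53)(0.420)/((2.12×10⁻⁷)(1.602×10⁻¹⁹)(1.48×10⁻³)) ≈ 2.95×10²⁸ m⁻³.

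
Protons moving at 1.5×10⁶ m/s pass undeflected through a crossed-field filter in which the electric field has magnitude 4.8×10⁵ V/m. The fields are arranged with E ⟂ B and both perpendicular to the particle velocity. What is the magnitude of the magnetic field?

Balance of forces in the selector: qE = qvB ⇒ B = E/v.
B = 4.8×10⁵/1.5×10⁶ = 0.32 T.

B = 0.32 T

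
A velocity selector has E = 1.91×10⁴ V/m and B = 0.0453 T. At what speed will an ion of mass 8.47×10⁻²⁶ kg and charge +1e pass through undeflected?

v = 4.22×10⁵ m/s

For undeflected motion the electric and magnetic forces balance: qE = qvB.
v = E/B = 1.91×10⁴/0.0453 = 4.22×10⁵ m/s.
The result is independent of the particle's charge and mass.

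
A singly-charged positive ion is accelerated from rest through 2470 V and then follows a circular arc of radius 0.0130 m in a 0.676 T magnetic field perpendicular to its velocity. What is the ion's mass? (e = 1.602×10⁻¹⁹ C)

m ≈ 2.50×10⁻²⁷ kg

Combine |q|V = ½mv² and r = mv/(|q|B): eliminate v to get m = qB²r²/(2V).
m = (1.602×10⁻¹⁹)(0.676)²(0.0130)²/(2·2470) ≈ 2.50×10⁻²⁷ kg.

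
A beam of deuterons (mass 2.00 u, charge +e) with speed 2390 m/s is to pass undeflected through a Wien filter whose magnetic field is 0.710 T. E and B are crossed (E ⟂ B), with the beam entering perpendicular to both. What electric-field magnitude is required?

For straight-line motion qE = qvB, so E = vB.
E = 2390 × 0.710 = 1700 V/m.

E = 1700 V/m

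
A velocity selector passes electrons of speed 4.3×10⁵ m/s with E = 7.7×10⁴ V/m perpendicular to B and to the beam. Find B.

Balance of forces in the selector: qE = qvB ⇒ B = E/v.
B = 7.7×10⁴/4.3×10⁵ = 0.18 T.

B = 0.18 T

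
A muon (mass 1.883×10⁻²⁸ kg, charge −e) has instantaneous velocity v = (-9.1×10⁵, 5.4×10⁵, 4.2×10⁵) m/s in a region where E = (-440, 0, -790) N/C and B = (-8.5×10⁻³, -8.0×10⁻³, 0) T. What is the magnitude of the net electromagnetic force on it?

|F| ≈ 1.92×10⁻¹⁵ N

v×B = (3360, -3570, 1.19×10⁴) N/C.
E + v×B = (2920, -3570, 1.11×10⁴) N/C.
F = q(E + v×B) = (−1.602×10⁻¹⁹ C)·(2920, -3570, 1.11×10⁴) = (-4.68×10⁻¹⁶, 5.72×10⁻¹⁶, -1.78×10⁻¹⁵) N.
|F| = 1.92×10⁻¹⁵ N.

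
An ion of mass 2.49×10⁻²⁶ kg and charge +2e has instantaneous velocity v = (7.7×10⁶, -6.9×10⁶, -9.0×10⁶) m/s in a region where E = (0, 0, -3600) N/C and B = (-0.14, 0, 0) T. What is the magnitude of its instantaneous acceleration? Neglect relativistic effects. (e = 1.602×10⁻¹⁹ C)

|a| ≈ 2.05×10¹³ m/s²

v×B = (0, 1.26×10⁶, -9.66×10⁵) N/C.
E + v×B = (0, 1.26×10⁶, -9.70×10⁵) N/C.
F = q(E + v×B) = (3.204×10⁻¹⁹ C)·(0, 1.26×10⁶, -9.70×10⁵) = (0, 4.04×10⁻¹³, -3.11×10⁻¹³) N.
|a| = |F|/m = 5.094×10⁻¹³/2.49×10⁻²⁶ ≈ 2.05×10¹³ m/s².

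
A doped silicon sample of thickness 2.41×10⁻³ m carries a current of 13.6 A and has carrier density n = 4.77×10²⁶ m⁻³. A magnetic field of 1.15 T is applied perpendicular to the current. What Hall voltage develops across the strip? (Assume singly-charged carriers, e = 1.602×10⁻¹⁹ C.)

V_H ≈ 8.49×10⁻⁵ V

V_H = IB/(n e t).
V_H = (13.6)(1.15)/((4.77×10²⁶)(1.602×10⁻¹⁹)(2.41×10⁻³)) ≈ 8.49×10⁻⁵ V.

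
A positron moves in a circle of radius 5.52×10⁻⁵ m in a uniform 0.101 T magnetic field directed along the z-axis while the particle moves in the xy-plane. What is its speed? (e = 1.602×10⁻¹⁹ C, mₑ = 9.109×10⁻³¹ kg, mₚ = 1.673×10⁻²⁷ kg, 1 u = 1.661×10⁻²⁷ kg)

From |q|vB = mv²/r, v = |q|Br/m.
v = (1.602×10⁻¹⁹)(0.101)(5.52×10⁻⁵)/9.109×10⁻³¹ ≈ 9.81×10⁵ m/s.

v ≈ 9.81×10⁵ m/s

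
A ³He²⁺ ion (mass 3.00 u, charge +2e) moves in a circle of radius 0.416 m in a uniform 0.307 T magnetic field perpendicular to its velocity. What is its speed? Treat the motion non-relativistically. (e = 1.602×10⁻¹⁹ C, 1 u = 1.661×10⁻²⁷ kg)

v ≈ 8.21×10⁶ m/s

From |q|vB = mv²/r, v = |q|Br/m.
v = (3.204×10⁻¹⁹)(0.307)(0.416)/4.983×10⁻²⁷ ≈ 8.21×10⁶ m/s.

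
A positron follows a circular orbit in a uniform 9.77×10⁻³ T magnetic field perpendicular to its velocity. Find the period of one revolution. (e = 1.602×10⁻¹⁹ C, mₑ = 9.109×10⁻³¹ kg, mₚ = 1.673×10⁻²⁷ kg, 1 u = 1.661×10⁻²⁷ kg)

T ≈ 3.66×10⁻⁹ s

The cyclotron period depends only on m, q, B: T = 2πm/(|q|B).
T = 2π(9.109×10⁻³¹)/((1.602×10⁻¹⁹)(9.77×10⁻³)) ≈ 3.66×10⁻⁹ s.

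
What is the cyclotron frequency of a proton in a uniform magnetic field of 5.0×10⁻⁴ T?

f ≈ 7600 Hz

f = |q|B/(2πm).
f = (1.602×10⁻¹⁹)(5.0×10⁻⁴)/(2π·1.673×10⁻²⁷) ≈ 7600 Hz.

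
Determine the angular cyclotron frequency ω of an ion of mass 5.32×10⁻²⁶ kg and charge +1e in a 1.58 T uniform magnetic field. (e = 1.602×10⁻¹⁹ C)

ω = |q|B/m.
ω = (1.602×10⁻¹⁹)(1.58)/5.32×10⁻²⁶ ≈ 4.76×10⁶ rad/s.

ω ≈ 4.76×10⁶ rad/s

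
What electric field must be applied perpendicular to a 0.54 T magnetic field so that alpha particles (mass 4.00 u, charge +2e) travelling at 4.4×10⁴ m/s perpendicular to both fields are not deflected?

For straight-line motion qE = qvB, so E = vB.
E = 4.4×10⁴ × 0.54 = 2.4×10⁴ V/m.

E = 2.4×10⁴ V/m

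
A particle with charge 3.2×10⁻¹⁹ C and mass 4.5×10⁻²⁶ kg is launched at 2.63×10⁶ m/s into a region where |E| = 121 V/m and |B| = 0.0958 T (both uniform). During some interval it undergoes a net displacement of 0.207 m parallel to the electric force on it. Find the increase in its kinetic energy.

The magnetic force is always ⟂ v and does no work; only the electric force changes KE.
ΔKE = F_E · d = |q|E d = (3.2×10⁻¹⁹)(121)(0.207) ≈ 8.02×10⁻¹⁸ J.

ΔKE ≈ 8.02×10⁻¹⁸ J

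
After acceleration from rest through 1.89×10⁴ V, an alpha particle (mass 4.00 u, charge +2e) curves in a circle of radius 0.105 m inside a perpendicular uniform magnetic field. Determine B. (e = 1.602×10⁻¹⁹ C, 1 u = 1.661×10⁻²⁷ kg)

v = √(2|q|V/m) = √(2·3.204×10⁻¹⁹·1.89×10⁴/6.644×10⁻²⁷) ≈ 1.350×10⁶ m/s.
B = mv/(|q|r) = (6.644×10⁻²⁷)(1.350×10⁶)/((3.204×10⁻¹⁹)(0.105)) ≈ 0.267 T.

B ≈ 0.267 T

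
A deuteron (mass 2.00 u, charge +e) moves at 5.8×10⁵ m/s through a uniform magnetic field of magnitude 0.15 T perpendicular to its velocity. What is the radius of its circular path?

r ≈ 0.080 m

The magnetic force provides the centripetal force: |q|vB = mv²/r.
r = mv/(|q|B) = (3.322×10⁻²⁷)(5.8×10⁵)/((1.602×10⁻¹⁹)(0.15)) ≈ 0.080 m.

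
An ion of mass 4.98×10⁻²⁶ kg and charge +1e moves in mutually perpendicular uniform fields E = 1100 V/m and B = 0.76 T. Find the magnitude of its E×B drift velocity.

v_d ≈ 1400 m/s

The steady drift has the magnetic force balancing the electric force, so v_d = E/B.
v_d = 1100/0.76 = 1400 m/s.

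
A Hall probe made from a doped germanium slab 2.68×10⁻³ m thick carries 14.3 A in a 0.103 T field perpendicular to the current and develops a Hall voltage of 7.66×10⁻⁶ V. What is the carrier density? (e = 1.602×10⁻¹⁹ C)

n ≈ 4.48×10²⁶ m⁻³

From V_H = IB/(n e t), n = IB/(V_H e t).
n = (14.3)(0.103)/((7.66×10⁻⁶)(1.602×10⁻¹⁹)(2.68×10⁻³)) ≈ 4.48×10²⁶ m⁻³.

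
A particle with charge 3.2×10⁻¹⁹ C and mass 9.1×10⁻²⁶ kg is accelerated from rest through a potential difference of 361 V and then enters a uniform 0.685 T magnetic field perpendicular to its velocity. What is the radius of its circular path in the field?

r ≈ 0.0209 m

Acceleration: |q|V = ½mv² ⇒ v = √(2|q|V/m) = √(2·3.2×10⁻¹⁹·361/9.1×10⁻²⁶) ≈ 5.039×10⁴ m/s.
In the field: r = mv/(|q|B) = (9.1×10⁻²⁶)(5.039×10⁴)/((3.2×10⁻¹⁹)(0.685)) ≈ 0.0209 m.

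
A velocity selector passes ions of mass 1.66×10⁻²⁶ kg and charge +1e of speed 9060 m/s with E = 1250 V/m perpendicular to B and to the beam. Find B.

Balance of forces in the selector: qE = qvB ⇒ B = E/v.
B = 1250/9060 = 0.138 T.

B = 0.138 T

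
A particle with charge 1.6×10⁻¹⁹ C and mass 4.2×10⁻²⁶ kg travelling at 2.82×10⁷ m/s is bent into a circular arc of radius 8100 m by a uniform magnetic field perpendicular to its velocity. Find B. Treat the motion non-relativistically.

B ≈ 9.14×10⁻⁴ T

From |q|vB = mv²/r, B = mv/(|q|r).
B = (4.2×10⁻²⁶)(2.82×10⁷)/((1.6×10⁻¹⁹)(8100)) ≈ 9.14×10⁻⁴ T.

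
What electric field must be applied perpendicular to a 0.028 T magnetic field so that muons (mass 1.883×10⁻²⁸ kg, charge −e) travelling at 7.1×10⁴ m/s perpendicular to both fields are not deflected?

For straight-line motion qE = qvB, so E = vB.
E = 7.1×10⁴ × 0.028 = 2000 V/m.

E = 2000 V/m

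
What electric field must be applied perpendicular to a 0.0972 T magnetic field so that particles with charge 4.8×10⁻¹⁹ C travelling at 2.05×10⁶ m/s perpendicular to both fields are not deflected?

For straight-line motion qE = qvB, so E = vB.
E = 2.05×10⁶ × 0.0972 = 1.99×10⁵ V/m.

E = 1.99×10⁵ V/m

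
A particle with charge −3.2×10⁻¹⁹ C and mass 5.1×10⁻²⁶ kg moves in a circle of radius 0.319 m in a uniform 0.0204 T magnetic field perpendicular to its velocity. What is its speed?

From |q|vB = mv²/r, v = |q|Br/m.
v = (3.2×10⁻¹⁹)(0.0204)(0.319)/5.1×10⁻²⁶ ≈ 4.08×10⁴ m/s.

v ≈ 4.08×10⁴ m/s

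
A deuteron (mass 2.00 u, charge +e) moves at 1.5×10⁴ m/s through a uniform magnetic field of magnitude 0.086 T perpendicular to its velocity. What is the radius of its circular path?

The magnetic force provides the centripetal force: |q|vB = mv²/r.
r = mv/(|q|B) = (3.322×10⁻²⁷)(1.5×10⁴)/((1.602×10⁻¹⁹)(0.086)) ≈ 3.6×10⁻³ m.

r ≈ 3.6×10⁻³ m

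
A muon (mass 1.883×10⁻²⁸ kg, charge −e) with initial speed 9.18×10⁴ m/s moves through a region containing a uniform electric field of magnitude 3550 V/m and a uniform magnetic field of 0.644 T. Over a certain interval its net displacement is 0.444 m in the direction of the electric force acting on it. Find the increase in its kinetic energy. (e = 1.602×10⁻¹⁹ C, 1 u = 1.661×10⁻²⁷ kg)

ΔKE ≈ 2.53×10⁻¹⁶ J

The magnetic force is always ⟂ v and does no work; only the electric force changes KE.
ΔKE = F_E · d = |q|E d = (1.602×10⁻¹⁹)(3550)(0.444) ≈ 2.53×10⁻¹⁶ J.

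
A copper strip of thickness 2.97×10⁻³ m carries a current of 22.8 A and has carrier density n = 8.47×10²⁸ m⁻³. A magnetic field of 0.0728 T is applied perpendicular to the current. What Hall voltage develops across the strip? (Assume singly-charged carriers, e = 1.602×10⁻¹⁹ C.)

V_H = IB/(n e t).
V_H = (22.8)(0.0728)/((8.47×10²⁸)(1.602×10⁻¹⁹)(2.97×10⁻³)) ≈ 4.12×10⁻⁸ V.

V_H ≈ 4.12×10⁻⁸ V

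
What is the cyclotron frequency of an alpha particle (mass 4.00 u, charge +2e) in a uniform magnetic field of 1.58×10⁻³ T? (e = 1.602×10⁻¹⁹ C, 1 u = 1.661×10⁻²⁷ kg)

f = |q|B/(2πm).
f = (3.204×10⁻¹⁹)(1.58×10⁻³)/(2π·6.644×10⁻²⁷) ≈ 1.21×10⁴ Hz.

f ≈ 1.21×10⁴ Hz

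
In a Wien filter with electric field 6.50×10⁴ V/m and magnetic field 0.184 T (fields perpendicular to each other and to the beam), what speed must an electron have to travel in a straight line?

v = 3.53×10⁵ m/s

For undeflected motion the electric and magnetic forces balance: qE = qvB.
v = E/B = 6.50×10⁴/0.184 = 3.53×10⁵ m/s.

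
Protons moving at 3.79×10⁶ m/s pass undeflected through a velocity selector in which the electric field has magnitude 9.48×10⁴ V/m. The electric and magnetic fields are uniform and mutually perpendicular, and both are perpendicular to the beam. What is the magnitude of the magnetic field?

B = 0.0250 T

Balance of forces in the selector: qE = qvB ⇒ B = E/v.
B = 9.48×10⁴/3.79×10⁶ = 0.0250 T.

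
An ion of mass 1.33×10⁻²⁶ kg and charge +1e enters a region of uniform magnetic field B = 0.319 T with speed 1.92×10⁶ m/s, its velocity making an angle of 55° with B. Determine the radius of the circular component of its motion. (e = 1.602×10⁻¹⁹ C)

r ≈ 0.409 m

v⊥ = v sinθ = 1.92×10⁶·sin55° ≈ 1.573×10⁶ m/s.
r = m v⊥/(|q|B) = (1.33×10⁻²⁶)(1.573×10⁶)/((1.602×10⁻¹⁹)(0.319)) ≈ 0.409 m.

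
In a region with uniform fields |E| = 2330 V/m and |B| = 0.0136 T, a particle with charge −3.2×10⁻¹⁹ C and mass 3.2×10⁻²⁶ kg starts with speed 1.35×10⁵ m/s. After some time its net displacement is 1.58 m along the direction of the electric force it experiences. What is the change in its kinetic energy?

ΔKE ≈ 1.18×10⁻¹⁵ J

The magnetic force is always ⟂ v and does no work; only the electric force changes KE.
ΔKE = F_E · d = |q|E d = (3.2×10⁻¹⁹)(2330)(1.58) ≈ 1.18×10⁻¹⁵ J.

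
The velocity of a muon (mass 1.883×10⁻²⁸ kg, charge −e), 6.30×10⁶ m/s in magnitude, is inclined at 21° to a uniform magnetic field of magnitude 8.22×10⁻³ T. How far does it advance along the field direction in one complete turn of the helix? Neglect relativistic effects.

v∥ = v cosθ = 6.30×10⁶·cos21° ≈ 5.882×10⁶ m/s.
T = 2πm/(|q|B) = 2π(1.883×10⁻²⁸)/((1.602×10⁻¹⁹)(8.22×10⁻³)) ≈ 8.985×10⁻⁷ s.
pitch = v∥ T = (5.882×10⁶)(8.985×10⁻⁷) ≈ 5.28 m.

p ≈ 5.28 m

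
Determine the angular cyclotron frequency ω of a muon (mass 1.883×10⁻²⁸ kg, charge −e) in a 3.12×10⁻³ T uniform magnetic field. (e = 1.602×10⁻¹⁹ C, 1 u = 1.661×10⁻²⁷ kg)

ω ≈ 2.65×10⁶ rad/s

ω = |q|B/m.
ω = (1.602×10⁻¹⁹)(3.12×10⁻³)/1.883×10⁻²⁸ ≈ 2.65×10⁶ rad/s.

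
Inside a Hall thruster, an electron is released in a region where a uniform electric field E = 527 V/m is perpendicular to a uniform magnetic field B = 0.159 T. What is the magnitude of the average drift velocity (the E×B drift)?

v_d ≈ 3310 m/s

In crossed fields the guiding centre drifts at v_d = |E×B|/B² = E/B, independent of charge and mass.
v_d = 527/0.159 = 3310 m/s.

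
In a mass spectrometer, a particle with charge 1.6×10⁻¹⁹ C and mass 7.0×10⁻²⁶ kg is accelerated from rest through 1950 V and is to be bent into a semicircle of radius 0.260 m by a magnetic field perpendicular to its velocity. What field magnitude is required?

B ≈ 0.159 T

v = √(2|q|V/m) = √(2·1.6×10⁻¹⁹·1950/7.0×10⁻²⁶) ≈ 9.442×10⁴ m/s.
B = mv/(|q|r) = (7.0×10⁻²⁶)(9.442×10⁴)/((1.6×10⁻¹⁹)(0.260)) ≈ 0.159 T.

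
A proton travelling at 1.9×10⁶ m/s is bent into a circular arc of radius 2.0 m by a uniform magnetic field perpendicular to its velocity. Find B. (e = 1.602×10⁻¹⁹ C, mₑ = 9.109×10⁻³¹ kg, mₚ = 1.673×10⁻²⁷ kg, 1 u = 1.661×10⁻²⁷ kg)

From |q|vB = mv²/r, B = mv/(|q|r).
B = (1.673×10⁻²⁷)(1.9×10⁶)/((1.602×10⁻¹⁹)(2.0)) ≈ 9.9×10⁻³ T.

B ≈ 9.9×10⁻³ T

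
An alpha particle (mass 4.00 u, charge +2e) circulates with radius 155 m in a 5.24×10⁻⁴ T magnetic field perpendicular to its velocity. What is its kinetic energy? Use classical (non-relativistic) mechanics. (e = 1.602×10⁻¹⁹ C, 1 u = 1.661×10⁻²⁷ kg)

v = |q|Br/m, then KE = ½mv² = (qBr)²/(2m).
v = (3.204×10⁻¹⁹)(5.24×10⁻⁴)(155)/6.644×10⁻²⁷ ≈ 3.917×10⁶ m/s.
KE = ½(6.644×10⁻²⁷)(3.917×10⁶)² ≈ 5.10×10⁻¹⁴ J.

KE ≈ 5.10×10⁻¹⁴ J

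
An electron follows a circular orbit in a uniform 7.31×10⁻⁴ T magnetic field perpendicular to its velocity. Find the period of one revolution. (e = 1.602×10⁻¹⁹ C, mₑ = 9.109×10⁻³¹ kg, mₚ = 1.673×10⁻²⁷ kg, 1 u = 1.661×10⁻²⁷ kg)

T ≈ 4.89×10⁻⁸ s

The cyclotron period depends only on m, q, B: T = 2πm/(|q|B).
T = 2π(9.109×10⁻³¹)/((1.602×10⁻¹⁹)(7.31×10⁻⁴)) ≈ 4.89×10⁻⁸ s.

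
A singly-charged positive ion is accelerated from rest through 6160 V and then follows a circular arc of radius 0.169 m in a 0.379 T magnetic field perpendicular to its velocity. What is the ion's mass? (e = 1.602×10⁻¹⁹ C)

m ≈ 5.33×10⁻²⁶ kg

Combine |q|V = ½mv² and r = mv/(|q|B): eliminate v to get m = qB²r²/(2V).
m = (1.602×10⁻¹⁹)(0.379)²(0.169)²/(2·6160) ≈ 5.33×10⁻²⁶ kg.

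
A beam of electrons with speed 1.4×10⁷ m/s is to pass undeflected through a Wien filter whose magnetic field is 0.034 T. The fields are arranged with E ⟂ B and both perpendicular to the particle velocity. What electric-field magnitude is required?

E = 4.8×10⁵ V/m

For straight-line motion qE = qvB, so E = vB.
E = 1.4×10⁷ × 0.034 = 4.8×10⁵ V/m.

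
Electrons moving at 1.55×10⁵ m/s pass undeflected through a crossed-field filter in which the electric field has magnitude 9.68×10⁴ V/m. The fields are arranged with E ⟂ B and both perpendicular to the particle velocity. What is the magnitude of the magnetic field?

Balance of forces in the selector: qE = qvB ⇒ B = E/v.
B = 9.68×10⁴/1.55×10⁵ = 0.625 T.

B = 0.625 T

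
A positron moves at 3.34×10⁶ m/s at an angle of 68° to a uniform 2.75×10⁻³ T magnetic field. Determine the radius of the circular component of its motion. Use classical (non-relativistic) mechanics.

r ≈ 6.40×10⁻³ m

v⊥ = v sinθ = 3.34×10⁶·sin68° ≈ 3.097×10⁶ m/s.
r = m v⊥/(|q|B) = (9.109×10⁻³¹)(3.097×10⁶)/((1.602×10⁻¹⁹)(2.75×10⁻³)) ≈ 6.40×10⁻³ m.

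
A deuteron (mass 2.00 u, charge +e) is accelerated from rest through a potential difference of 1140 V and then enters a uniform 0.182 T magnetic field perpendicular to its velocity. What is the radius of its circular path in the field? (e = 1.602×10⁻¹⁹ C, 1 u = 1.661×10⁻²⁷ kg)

r ≈ 0.0378 m

Acceleration: |q|V = ½mv² ⇒ v = √(2|q|V/m) = √(2·1.602×10⁻¹⁹·1140/3.322×10⁻²⁷) ≈ 3.316×10⁵ m/s.
In the field: r = mv/(|q|B) = (3.322×10⁻²⁷)(3.316×10⁵)/((1.602×10⁻¹⁹)(0.182)) ≈ 0.0378 m.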